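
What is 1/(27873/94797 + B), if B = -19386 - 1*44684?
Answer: -10533/674846213 ≈ -1.5608e-5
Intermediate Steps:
B = -64070 (B = -19386 - 44684 = -64070)
1/(27873/94797 + B) = 1/(27873/94797 - 64070) = 1/(27873*(1/94797) - 64070) = 1/(3097/10533 - 64070) = 1/(-674846213/10533) = -10533/674846213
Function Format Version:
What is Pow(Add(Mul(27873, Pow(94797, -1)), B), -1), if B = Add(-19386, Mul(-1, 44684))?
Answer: Rational(-10533, 674846213) ≈ -1.5608e-5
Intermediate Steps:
B = -64070 (B = Add(-19386, -44684) = -64070)
Pow(Add(Mul(27873, Pow(94797, -1)), B), -1) = Pow(Add(Mul(27873, Pow(94797, -1)), -64070), -1) = Pow(Add(Mul(27873, Rational(1, 94797)), -64070), -1) = Pow(Add(Rational(3097, 10533), -64070), -1) = Pow(Rational(-674846213, 10533), -1) = Rational(-10533, 674846213)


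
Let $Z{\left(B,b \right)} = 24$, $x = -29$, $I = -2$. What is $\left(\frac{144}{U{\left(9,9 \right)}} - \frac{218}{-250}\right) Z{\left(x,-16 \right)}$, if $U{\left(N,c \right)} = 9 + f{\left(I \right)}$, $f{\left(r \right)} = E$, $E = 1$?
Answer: $\frac{45816}{125} \approx 366.53$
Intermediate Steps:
$f{\left(r \right)} = 1$
$U{\left(N,c \right)} = 10$ ($U{\left(N,c \right)} = 9 + 1 = 10$)
$\left(\frac{144}{U{\left(9,9 \right)}} - \frac{218}{-250}\right) Z{\left(x,-16 \right)} = \left(\frac{144}{10} - \frac{218}{-250}\right) 24 = \left(144 \cdot \frac{1}{10} - - \frac{109}{125}\right) 24 = \left(\frac{72}{5} + \frac{109}{125}\right) 24 = \frac{1909}{125} \cdot 24 = \frac{45816}{125}$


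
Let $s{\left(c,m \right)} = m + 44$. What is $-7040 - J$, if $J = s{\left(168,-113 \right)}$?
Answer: $-6971$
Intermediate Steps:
$s{\left(c,m \right)} = 44 + m$
$J = -69$ ($J = 44 - 113 = -69$)
$-7040 - J = -7040 - -69 = -7040 + 69 = -6971$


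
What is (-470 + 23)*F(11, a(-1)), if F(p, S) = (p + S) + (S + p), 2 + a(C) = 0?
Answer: -8046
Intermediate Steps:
a(C) = -2 (a(C) = -2 + 0 = -2)
F(p, S) = 2*S + 2*p (F(p, S) = (S + p) + (S + p) = 2*S + 2*p)
(-470 + 23)*F(11, a(-1)) = (-470 + 23)*(2*(-2) + 2*11) = -447*(-4 + 22) = -447*18 = -8046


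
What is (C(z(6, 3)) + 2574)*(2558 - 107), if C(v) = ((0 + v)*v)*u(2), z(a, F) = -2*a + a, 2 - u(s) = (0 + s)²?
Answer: 6132402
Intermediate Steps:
u(s) = 2 - s² (u(s) = 2 - (0 + s)² = 2 - s²)
z(a, F) = -a
C(v) = -2*v² (C(v) = ((0 + v)*v)*(2 - 1*2²) = (v*v)*(2 - 1*4) = v²*(2 - 4) = v²*(-2) = -2*v²)
(C(z(6, 3)) + 2574)*(2558 - 107) = (-2*(-1*6)² + 2574)*(2558 - 107) = (-2*(-6)² + 2574)*2451 = (-2*36 + 2574)*2451 = (-72 + 2574)*2451 = 2502*2451 = 6132402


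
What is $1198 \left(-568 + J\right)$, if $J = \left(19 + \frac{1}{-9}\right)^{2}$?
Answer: $- \frac{20495384}{81} \approx -2.5303 \cdot 10^{5}$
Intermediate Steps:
$J = \frac{28900}{81}$ ($J = \left(19 - \frac{1}{9}\right)^{2} = \left(\frac{170}{9}\right)^{2} = \frac{28900}{81} \approx 356.79$)
$1198 \left(-568 + J\right) = 1198 \left(-568 + \frac{28900}{81}\right) = 1198 \left(- \frac{17108}{81}\right) = - \frac{20495384}{81}$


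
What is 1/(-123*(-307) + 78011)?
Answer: 1/115772 ≈ 8.6377e-6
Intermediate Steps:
1/(-123*(-307) + 78011) = 1/(37761 + 78011) = 1/115772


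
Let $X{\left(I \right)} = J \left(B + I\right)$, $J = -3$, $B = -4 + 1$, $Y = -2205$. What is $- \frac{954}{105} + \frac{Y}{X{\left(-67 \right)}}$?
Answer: $- \frac{1371}{70} \approx -19.586$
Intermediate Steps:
$B = -3$
$X{\left(I \right)} = 9 - 3 I$ ($X{\left(I \right)} = - 3 \left(-3 + I\right) = 9 - 3 I$)
$- \frac{954}{105} + \frac{Y}{X{\left(-67 \right)}} = - \frac{954}{105} - \frac{2205}{9 - -201} = \left(-954\right) \frac{1}{105} - \frac{2205}{9 + 201} = - \frac{318}{35} - \frac{2205}{210} = - \frac{318}{35} - \frac{21}{2} = - \frac{1371}{70}$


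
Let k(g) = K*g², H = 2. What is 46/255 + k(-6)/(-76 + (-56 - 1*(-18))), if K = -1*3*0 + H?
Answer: -2186/4845 ≈ -0.45119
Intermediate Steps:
K = 2 (K = -1*3*0 + 2 = -3*0 + 2 = 0 + 2 = 2)
k(g) = 2*g²
46/255 + k(-6)/(-76 + (-56 - 1*(-18))) = 46/255 + (2*(-6)²)/(-76 + (-56 - 1*(-18))) = 46*(1/255) + (2*36)/(-76 + (-56 + 18)) = 46/255 + 72/(-76 - 38) = 46/255 + 72/(-114) = 46/255 + 72*(-1/114) = 46/255 - 12/19 = -2186/4845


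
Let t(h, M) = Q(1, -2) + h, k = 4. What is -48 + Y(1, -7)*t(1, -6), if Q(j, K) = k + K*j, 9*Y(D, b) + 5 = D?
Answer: -148/3 ≈ -49.333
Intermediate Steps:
Y(D, b) = -5/9 + D/9
Q(j, K) = 4 + K*j
t(h, M) = 2 + h (t(h, M) = (4 - 2*1) + h = (4 - 2) + h = 2 + h)
-48 + Y(1, -7)*t(1, -6) = -48 + (-5/9 + (⅑)*1)*(2 + 1) = -48 + (-5/9 + ⅑)*3 = -48 - 4/9*3 = -48 - 4/3 = -148/3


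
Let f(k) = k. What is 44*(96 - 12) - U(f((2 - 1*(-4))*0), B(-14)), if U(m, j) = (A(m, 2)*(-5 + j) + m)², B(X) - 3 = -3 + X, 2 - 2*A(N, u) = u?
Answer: 3696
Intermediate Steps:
A(N, u) = 1 - u/2
B(X) = X (B(X) = 3 + (-3 + X) = X)
U(m, j) = m² (U(m, j) = ((1 - ½*2)*(-5 + j) + m)² = ((1 - 1)*(-5 + j) + m)² = (0*(-5 + j) + m)² = (0 + m)² = m²)
44*(96 - 12) - U(f((2 - 1*(-4))*0), B(-14)) = 44*(96 - 12) - ((2 - 1*(-4))*0)² = 44*84 - ((2 + 4)*0)² = 3696 - (6*0)² = 3696 - 1*0² = 3696 - 1*0 = 3696 + 0 = 3696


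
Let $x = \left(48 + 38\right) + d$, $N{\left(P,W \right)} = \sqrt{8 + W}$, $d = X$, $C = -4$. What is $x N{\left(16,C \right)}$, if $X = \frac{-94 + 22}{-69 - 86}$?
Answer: $\frac{26804}{155} \approx 172.93$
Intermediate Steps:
$X = \frac{72}{155}$ ($X = - \frac{72}{-155} = \left(-72\right) \left(- \frac{1}{155}\right) = \frac{72}{155} \approx 0.46452$)
$d = \frac{72}{155} \approx 0.46452$
$x = \frac{13402}{155}$ ($x = \left(48 + 38\right) + \frac{72}{155} = 86 + \frac{72}{155} = \frac{13402}{155} \approx 86.464$)
$x N{\left(16,C \right)} = \frac{13402 \sqrt{8 - 4}}{155} = \frac{13402 \sqrt{4}}{155} = \frac{13402}{155} \cdot 2 = \frac{26804}{155}$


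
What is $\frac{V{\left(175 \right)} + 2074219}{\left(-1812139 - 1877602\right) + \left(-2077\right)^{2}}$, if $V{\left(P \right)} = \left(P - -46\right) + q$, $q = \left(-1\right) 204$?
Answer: $\frac{518559}{156047} \approx 3.3231$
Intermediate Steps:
$q = -204$
$V{\left(P \right)} = -158 + P$ ($V{\left(P \right)} = \left(P - -46\right) - 204 = \left(P + 46\right) - 204 = \left(46 + P\right) - 204 = -158 + P$)
$\frac{V{\left(175 \right)} + 2074219}{\left(-1812139 - 1877602\right) + \left(-2077\right)^{2}} = \frac{\left(-158 + 175\right) + 2074219}{\left(-1812139 - 1877602\right) + \left(-2077\right)^{2}} = \frac{17 + 2074219}{\left(-1812139 - 1877602\right) + 4313929} = \frac{2074236}{-3689741 + 4313929} = \frac{2074236}{624188} = 2074236 \cdot \frac{1}{624188} = \frac{518559}{156047}$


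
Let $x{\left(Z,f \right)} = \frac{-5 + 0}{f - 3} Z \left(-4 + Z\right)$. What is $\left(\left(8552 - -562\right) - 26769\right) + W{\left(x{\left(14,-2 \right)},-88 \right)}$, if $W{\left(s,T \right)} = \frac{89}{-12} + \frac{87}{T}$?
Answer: $- \frac{4663139}{264} \approx -17663.0$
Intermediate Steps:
$x{\left(Z,f \right)} = - \frac{5 Z \left(-4 + Z\right)}{-3 + f}$ ($x{\left(Z,f \right)} = - \frac{5}{-3 + f} Z \left(-4 + Z\right) = - \frac{5 Z}{-3 + f} \left(-4 + Z\right) = - \frac{5 Z \left(-4 + Z\right)}{-3 + f}$)
$W{\left(s,T \right)} = - \frac{89}{12} + \frac{87}{T}$ ($W{\left(s,T \right)} = 89 \left(- \frac{1}{12}\right) + \frac{87}{T} = - \frac{89}{12} + \frac{87}{T}$)
$\left(\left(8552 - -562\right) - 26769\right) + W{\left(x{\left(14,-2 \right)},-88 \right)} = \left(\left(8552 - -562\right) - 26769\right) - \left(\frac{89}{12} - \frac{87}{-88}\right) = \left(\left(8552 + 562\right) - 26769\right) + \left(- \frac{89}{12} + 87 \left(- \frac{1}{88}\right)\right) = \left(9114 - 26769\right) - \frac{2219}{264} = -17655 - \frac{2219}{264} = - \frac{4663139}{264}$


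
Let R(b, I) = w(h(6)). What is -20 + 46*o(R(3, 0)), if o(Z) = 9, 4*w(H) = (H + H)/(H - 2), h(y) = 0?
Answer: 394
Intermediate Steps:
w(H) = H/(2*(-2 + H)) (w(H) = ((H + H)/(H - 2))/4 = ((2*H)/(-2 + H))/4 = (2*H/(-2 + H))/4 = H/(2*(-2 + H)))
R(b, I) = 0 (R(b, I) = (½)*0/(-2 + 0) = (½)*0/(-2) = (½)*0*(-½) = 0)
-20 + 46*o(R(3, 0)) = -20 + 46*9 = -20 + 414 = 394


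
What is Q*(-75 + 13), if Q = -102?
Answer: 6324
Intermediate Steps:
Q*(-75 + 13) = -102*(-75 + 13) = -102*(-62) = 6324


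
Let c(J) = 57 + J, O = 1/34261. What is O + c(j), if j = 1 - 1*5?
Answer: 1815834/34261 ≈ 53.000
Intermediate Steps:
O = 1/34261 ≈ 2.9188e-5
j = -4 (j = 1 - 5 = -4)
O + c(j) = 1/34261 + (57 - 4) = 1/34261 + 53 = 1815834/34261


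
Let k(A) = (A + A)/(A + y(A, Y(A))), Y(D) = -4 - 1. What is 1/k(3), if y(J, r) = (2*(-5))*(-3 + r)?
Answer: 83/6 ≈ 13.833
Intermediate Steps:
Y(D) = -5
y(J, r) = 30 - 10*r (y(J, r) = -10*(-3 + r) = 30 - 10*r)
k(A) = 2*A/(80 + A) (k(A) = (A + A)/(A + (30 - 10*(-5))) = (2*A)/(A + (30 + 50)) = (2*A)/(A + 80) = (2*A)/(80 + A) = 2*A/(80 + A))
1/k(3) = 1/(2*3/(80 + 3)) = 1/(2*3/83) = 1/(2*3*(1/83)) = 1/(6/83) = 83/6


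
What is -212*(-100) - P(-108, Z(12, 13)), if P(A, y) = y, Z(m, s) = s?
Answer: 21187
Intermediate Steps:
-212*(-100) - P(-108, Z(12, 13)) = -212*(-100) - 1*13 = 21200 - 13 = 21187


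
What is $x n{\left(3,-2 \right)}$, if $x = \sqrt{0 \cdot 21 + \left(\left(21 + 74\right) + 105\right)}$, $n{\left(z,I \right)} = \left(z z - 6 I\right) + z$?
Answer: $240 \sqrt{2} \approx 339.41$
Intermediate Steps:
$n{\left(z,I \right)} = z + z^{2} - 6 I$ ($n{\left(z,I \right)} = \left(z^{2} - 6 I\right) + z = z + z^{2} - 6 I$)
$x = 10 \sqrt{2}$ ($x = \sqrt{0 + \left(95 + 105\right)} = \sqrt{0 + 200} = \sqrt{200} = 10 \sqrt{2} \approx 14.142$)
$x n{\left(3,-2 \right)} = 10 \sqrt{2} \left(3 + 3^{2} - -12\right) = 10 \sqrt{2} \left(3 + 9 + 12\right) = 10 \sqrt{2} \cdot 24 = 240 \sqrt{2}$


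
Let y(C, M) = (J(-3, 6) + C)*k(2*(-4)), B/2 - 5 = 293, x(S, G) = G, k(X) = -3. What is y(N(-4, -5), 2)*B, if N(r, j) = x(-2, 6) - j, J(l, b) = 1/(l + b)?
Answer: -20264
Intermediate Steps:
B = 596 (B = 10 + 2*293 = 10 + 586 = 596)
J(l, b) = 1/(b + l)
N(r, j) = 6 - j
y(C, M) = -1 - 3*C (y(C, M) = (1/(6 - 3) + C)*(-3) = (1/3 + C)*(-3) = (⅓ + C)*(-3) = -1 - 3*C)
y(N(-4, -5), 2)*B = (-1 - 3*(6 - 1*(-5)))*596 = (-1 - 3*(6 + 5))*596 = (-1 - 3*11)*596 = (-1 - 33)*596 = -34*596 = -20264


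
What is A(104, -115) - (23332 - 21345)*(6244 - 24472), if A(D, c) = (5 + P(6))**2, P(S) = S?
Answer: 36219157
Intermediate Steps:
A(D, c) = 121 (A(D, c) = (5 + 6)**2 = 11**2 = 121)
A(104, -115) - (23332 - 21345)*(6244 - 24472) = 121 - (23332 - 21345)*(6244 - 24472) = 121 - 1987*(-18228) = 121 - 1*(-36219036) = 121 + 36219036 = 36219157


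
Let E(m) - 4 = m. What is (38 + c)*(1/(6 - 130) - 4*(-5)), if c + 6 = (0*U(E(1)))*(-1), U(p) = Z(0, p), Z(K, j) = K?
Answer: 19832/31 ≈ 639.74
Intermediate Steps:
E(m) = 4 + m
U(p) = 0
c = -6 (c = -6 + (0*0)*(-1) = -6 + 0*(-1) = -6 + 0 = -6)
(38 + c)*(1/(6 - 130) - 4*(-5)) = (38 - 6)*(1/(6 - 130) - 4*(-5)) = 32*(1/(-124) + 20) = 32*(-1/124 + 20) = 32*(2479/124) = 19832/31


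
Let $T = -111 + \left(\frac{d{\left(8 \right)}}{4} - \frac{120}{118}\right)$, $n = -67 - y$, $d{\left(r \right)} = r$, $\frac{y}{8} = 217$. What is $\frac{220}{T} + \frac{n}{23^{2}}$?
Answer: $- \frac{18569693}{3433739} \approx -5.408$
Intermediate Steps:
$y = 1736$ ($y = 8 \cdot 217 = 1736$)
$n = -1803$ ($n = -67 - 1736 = -1803$)
$T = - \frac{6491}{59}$ ($T = -111 + \left(\frac{8}{4} - \frac{120}{118}\right) = -111 + \left(8 \cdot \frac{1}{4} - \frac{60}{59}\right) = -111 + \left(2 - \frac{60}{59}\right) = -111 + \frac{58}{59} = - \frac{6491}{59} \approx -110.02$)
$\frac{220}{T} + \frac{n}{23^{2}} = \frac{220}{- \frac{6491}{59}} - \frac{1803}{23^{2}} = 220 \left(- \frac{59}{6491}\right) - \frac{1803}{529} = - \frac{12980}{6491} - \frac{1803}{529} = - \frac{18569693}{3433739}$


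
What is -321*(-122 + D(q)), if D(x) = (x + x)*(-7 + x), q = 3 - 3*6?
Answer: -172698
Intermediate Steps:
q = -15 (q = 3 - 18 = -15)
D(x) = 2*x*(-7 + x) (D(x) = (2*x)*(-7 + x) = 2*x*(-7 + x))
-321*(-122 + D(q)) = -321*(-122 + 2*(-15)*(-7 - 15)) = -321*(-122 + 2*(-15)*(-22)) = -321*(-122 + 660) = -321*538 = -172698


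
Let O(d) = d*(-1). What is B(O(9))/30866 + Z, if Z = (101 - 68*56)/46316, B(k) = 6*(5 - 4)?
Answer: -57071183/714794828 ≈ -0.079843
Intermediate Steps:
O(d) = -d
B(k) = 6 (B(k) = 6*1 = 6)
Z = -3707/46316 (Z = (101 - 3808)*(1/46316) = -3707*1/46316 = -3707/46316 ≈ -0.080037)
B(O(9))/30866 + Z = 6/30866 - 3707/46316 = 6*(1/30866) - 3707/46316 = 3/15433 - 3707/46316 = -57071183/714794828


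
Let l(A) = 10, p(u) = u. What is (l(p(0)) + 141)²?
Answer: 22801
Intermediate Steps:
(l(p(0)) + 141)² = (10 + 141)² = 151² = 22801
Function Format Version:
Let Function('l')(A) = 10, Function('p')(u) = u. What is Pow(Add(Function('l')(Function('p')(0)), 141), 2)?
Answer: 22801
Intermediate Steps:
Pow(Add(Function('l')(Function('p')(0)), 141), 2) = Pow(Add(10, 141), 2) = Pow(151, 2) = 22801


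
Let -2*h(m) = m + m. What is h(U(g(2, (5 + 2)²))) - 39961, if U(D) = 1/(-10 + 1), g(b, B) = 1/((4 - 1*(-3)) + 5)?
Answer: -359648/9 ≈ -39961.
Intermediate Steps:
g(b, B) = 1/12 (g(b, B) = 1/((4 + 3) + 5) = 1/(7 + 5) = 1/12)
U(D) = -⅑ (U(D) = 1/(-9) = -⅑)
h(m) = -m (h(m) = -(m + m)/2 = -m)
h(U(g(2, (5 + 2)²))) - 39961 = -1*(-⅑) - 39961 = ⅑ - 39961 = -359648/9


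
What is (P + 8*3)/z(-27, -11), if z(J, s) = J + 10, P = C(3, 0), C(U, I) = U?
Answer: -27/17 ≈ -1.5882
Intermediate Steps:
P = 3
z(J, s) = 10 + J
(P + 8*3)/z(-27, -11) = (3 + 8*3)/(10 - 27) = (3 + 24)/(-17) = 27*(-1/17) = -27/17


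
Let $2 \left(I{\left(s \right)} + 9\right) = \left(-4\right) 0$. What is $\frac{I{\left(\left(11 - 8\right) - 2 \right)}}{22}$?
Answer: $- \frac{9}{22} \approx -0.40909$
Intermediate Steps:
$I{\left(s \right)} = -9$ ($I{\left(s \right)} = -9 + \frac{\left(-4\right) 0}{2} = -9 + \frac{1}{2} \cdot 0 = -9 + 0 = -9$)
$\frac{I{\left(\left(11 - 8\right) - 2 \right)}}{22} = - \frac{9}{22}$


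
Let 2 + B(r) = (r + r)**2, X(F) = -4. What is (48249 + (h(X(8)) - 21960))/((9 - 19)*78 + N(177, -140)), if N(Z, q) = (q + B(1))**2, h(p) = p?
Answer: 26285/18264 ≈ 1.4392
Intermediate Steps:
B(r) = -2 + 4*r**2 (B(r) = -2 + (r + r)**2 = -2 + (2*r)**2 = -2 + 4*r**2)
N(Z, q) = (2 + q)**2 (N(Z, q) = (q + (-2 + 4*1**2))**2 = (q + (-2 + 4*1))**2 = (q + (-2 + 4))**2 = (q + 2)**2 = (2 + q)**2)
(48249 + (h(X(8)) - 21960))/((9 - 19)*78 + N(177, -140)) = (48249 + (-4 - 21960))/((9 - 19)*78 + (2 - 140)**2) = (48249 - 21964)/(-10*78 + (-138)**2) = 26285/(-780 + 19044) = 26285/18264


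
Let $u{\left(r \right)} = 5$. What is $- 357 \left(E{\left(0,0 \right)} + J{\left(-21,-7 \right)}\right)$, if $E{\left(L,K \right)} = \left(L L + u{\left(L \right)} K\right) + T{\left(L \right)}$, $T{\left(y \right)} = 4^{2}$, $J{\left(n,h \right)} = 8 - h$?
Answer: $-11067$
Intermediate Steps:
$T{\left(y \right)} = 16$
$E{\left(L,K \right)} = 16 + L^{2} + 5 K$ ($E{\left(L,K \right)} = \left(L L + 5 K\right) + 16 = \left(L^{2} + 5 K\right) + 16 = 16 + L^{2} + 5 K$)
$- 357 \left(E{\left(0,0 \right)} + J{\left(-21,-7 \right)}\right) = - 357 \left(\left(16 + 0^{2} + 5 \cdot 0\right) + \left(8 - -7\right)\right) = - 357 \left(\left(16 + 0 + 0\right) + \left(8 + 7\right)\right) = - 357 \left(16 + 15\right) = \left(-357\right) 31 = -11067$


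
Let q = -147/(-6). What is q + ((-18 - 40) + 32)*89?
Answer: -4579/2 ≈ -2289.5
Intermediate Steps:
q = 49/2 (q = -147*(-⅙) = 49/2 ≈ 24.500)
q + ((-18 - 40) + 32)*89 = 49/2 + ((-18 - 40) + 32)*89 = 49/2 + (-58 + 32)*89 = 49/2 - 26*89 = 49/2 - 2314 = -4579/2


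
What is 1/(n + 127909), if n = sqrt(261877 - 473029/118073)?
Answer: 15102599357/1931727461024521 - 2*sqrt(912708127136354)/1931727461024521 ≈ 7.7869e-6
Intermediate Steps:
n = 2*sqrt(912708127136354)/118073 (n = sqrt(261877 - 473029*1/118073) = sqrt(261877 - 473029/118073) = sqrt(30920129992/118073) = 2*sqrt(912708127136354)/118073 ≈ 511.74)
1/(n + 127909) = 1/(2*sqrt(912708127136354)/118073 + 127909) = 1/(127909 + 2*sqrt(912708127136354)/118073)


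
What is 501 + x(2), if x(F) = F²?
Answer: 505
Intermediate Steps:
501 + x(2) = 501 + 2² = 501 + 4 = 505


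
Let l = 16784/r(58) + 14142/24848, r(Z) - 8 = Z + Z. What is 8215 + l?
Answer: 3216308265/385144 ≈ 8350.9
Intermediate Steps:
r(Z) = 8 + 2*Z (r(Z) = 8 + (Z + Z) = 8 + 2*Z)
l = 52350305/385144 (l = 16784/(8 + 2*58) + 14142/24848 = 16784/(8 + 116) + 14142*(1/24848) = 16784/124 + 7071/12424 = 16784*(1/124) + 7071/12424 = 4196/31 + 7071/12424 = 52350305/385144 ≈ 135.92)
8215 + l = 8215 + 52350305/385144 = 3216308265/385144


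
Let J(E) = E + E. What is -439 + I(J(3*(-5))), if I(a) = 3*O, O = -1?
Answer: -442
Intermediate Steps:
J(E) = 2*E
I(a) = -3 (I(a) = 3*(-1) = -3)
-439 + I(J(3*(-5))) = -439 - 3 = -442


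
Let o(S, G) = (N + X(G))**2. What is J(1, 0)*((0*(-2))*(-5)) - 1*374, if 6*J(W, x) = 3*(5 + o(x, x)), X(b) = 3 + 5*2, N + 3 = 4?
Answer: -374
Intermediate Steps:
N = 1 (N = -3 + 4 = 1)
X(b) = 13 (X(b) = 3 + 10 = 13)
o(S, G) = 196 (o(S, G) = (1 + 13)**2 = 14**2 = 196)
J(W, x) = 201/2 (J(W, x) = (3*(5 + 196))/6 = (3*201)/6 = (1/6)*603 = 201/2)
J(1, 0)*((0*(-2))*(-5)) - 1*374 = 201*((0*(-2))*(-5))/2 - 1*374 = 201*(0*(-5))/2 - 374 = (201/2)*0 - 374 = 0 - 374 = -374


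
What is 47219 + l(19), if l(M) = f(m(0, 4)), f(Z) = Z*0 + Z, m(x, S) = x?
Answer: 47219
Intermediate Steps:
f(Z) = Z (f(Z) = 0 + Z = Z)
l(M) = 0
47219 + l(19) = 47219 + 0 = 47219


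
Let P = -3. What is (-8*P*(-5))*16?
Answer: -1920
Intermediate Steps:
(-8*P*(-5))*16 = (-8*(-3)*(-5))*16 = (24*(-5))*16 = -120*16 = -1920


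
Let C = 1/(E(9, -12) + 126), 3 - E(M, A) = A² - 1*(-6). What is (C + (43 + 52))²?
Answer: 3976036/441 ≈ 9016.0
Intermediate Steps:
E(M, A) = -3 - A² (E(M, A) = 3 - (A² - 1*(-6)) = 3 - (A² + 6) = 3 - (6 + A²) = 3 + (-6 - A²) = -3 - A²)
C = -1/21 (C = 1/((-3 - 1*(-12)²) + 126) = 1/((-3 - 1*144) + 126) = 1/((-3 - 144) + 126) = 1/(-147 + 126) = 1/(-21) = -1/21 ≈ -0.047619)
(C + (43 + 52))² = (-1/21 + (43 + 52))² = (-1/21 + 95)² = (1994/21)² = 3976036/441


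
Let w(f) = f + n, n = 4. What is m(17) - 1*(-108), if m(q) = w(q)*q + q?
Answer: 482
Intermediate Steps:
w(f) = 4 + f (w(f) = f + 4 = 4 + f)
m(q) = q + q*(4 + q) (m(q) = (4 + q)*q + q = q*(4 + q) + q = q + q*(4 + q))
m(17) - 1*(-108) = 17*(5 + 17) - 1*(-108) = 17*22 + 108 = 374 + 108 = 482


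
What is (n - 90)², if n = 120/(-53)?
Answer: 23912100/2809 ≈ 8512.7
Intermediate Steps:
n = -120/53 (n = 120*(-1/53) = -120/53 ≈ -2.2642)
(n - 90)² = (-120/53 - 90)² = (-4890/53)² = 23912100/2809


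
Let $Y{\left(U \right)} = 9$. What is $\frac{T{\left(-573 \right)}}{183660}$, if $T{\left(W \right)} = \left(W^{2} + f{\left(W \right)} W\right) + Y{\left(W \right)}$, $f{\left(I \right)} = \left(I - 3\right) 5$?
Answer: $\frac{329763}{30610} \approx 10.773$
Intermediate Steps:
$f{\left(I \right)} = -15 + 5 I$ ($f{\left(I \right)} = \left(-3 + I\right) 5 = -15 + 5 I$)
$T{\left(W \right)} = 9 + W^{2} + W \left(-15 + 5 W\right)$ ($T{\left(W \right)} = \left(W^{2} + \left(-15 + 5 W\right) W\right) + 9 = \left(W^{2} + W \left(-15 + 5 W\right)\right) + 9 = 9 + W^{2} + W \left(-15 + 5 W\right)$)
$\frac{T{\left(-573 \right)}}{183660} = \frac{9 - -8595 + 6 \left(-573\right)^{2}}{183660} = \left(9 + 8595 + 6 \cdot 328329\right) \frac{1}{183660} = \left(9 + 8595 + 1969974\right) \frac{1}{183660} = 1978578 \cdot \frac{1}{183660} = \frac{329763}{30610}$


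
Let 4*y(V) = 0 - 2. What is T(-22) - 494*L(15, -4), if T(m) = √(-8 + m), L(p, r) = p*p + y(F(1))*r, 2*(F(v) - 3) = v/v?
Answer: -112138 + I*√30 ≈ -1.1214e+5 + 5.4772*I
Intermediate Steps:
F(v) = 7/2 (F(v) = 3 + (v/v)/2 = 3 + (½)*1 = 3 + ½ = 7/2)
y(V) = -½ (y(V) = (0 - 2)/4 = (¼)*(-2) = -½)
L(p, r) = p² - r/2 (L(p, r) = p*p - r/2 = p² - r/2)
T(-22) - 494*L(15, -4) = √(-8 - 22) - 494*(15² - ½*(-4)) = √(-30) - 494*(225 + 2) = I*√30 - 494*227 = I*√30 - 112138 = -112138 + I*√30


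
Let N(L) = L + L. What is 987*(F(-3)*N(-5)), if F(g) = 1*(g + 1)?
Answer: 19740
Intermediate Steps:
N(L) = 2*L
F(g) = 1 + g (F(g) = 1*(1 + g) = 1 + g)
987*(F(-3)*N(-5)) = 987*((1 - 3)*(2*(-5))) = 987*(-2*(-10)) = 987*20 = 19740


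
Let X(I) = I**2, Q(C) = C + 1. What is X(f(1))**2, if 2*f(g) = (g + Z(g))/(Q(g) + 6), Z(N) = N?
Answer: 1/4096 ≈ 0.00024414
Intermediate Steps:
Q(C) = 1 + C
f(g) = g/(7 + g) (f(g) = ((g + g)/((1 + g) + 6))/2 = ((2*g)/(7 + g))/2 = (2*g/(7 + g))/2 = g/(7 + g))
X(f(1))**2 = ((1/(7 + 1))**2)**2 = ((1/8)**2)**2 = (1/64)**2 = 1/4096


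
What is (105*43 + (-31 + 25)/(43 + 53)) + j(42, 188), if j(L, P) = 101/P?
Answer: 3395637/752 ≈ 4515.5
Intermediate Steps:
(105*43 + (-31 + 25)/(43 + 53)) + j(42, 188) = (105*43 + (-31 + 25)/(43 + 53)) + 101/188 = (4515 - 6/96) + 101*(1/188) = (4515 - 6*1/96) + 101/188 = (4515 - 1/16) + 101/188 = 72239/16 + 101/188 = 3395637/752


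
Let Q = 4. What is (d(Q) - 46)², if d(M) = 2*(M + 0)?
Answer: 1444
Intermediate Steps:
d(M) = 2*M
(d(Q) - 46)² = (2*4 - 46)² = (8 - 46)² = (-38)² = 1444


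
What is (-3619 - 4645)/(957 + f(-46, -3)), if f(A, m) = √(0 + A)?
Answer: -7908648/915895 + 8264*I*√46/915895 ≈ -8.6349 + 0.061196*I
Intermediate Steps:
f(A, m) = √A
(-3619 - 4645)/(957 + f(-46, -3)) = (-3619 - 4645)/(957 + √(-46)) = -8264/(957 + I*√46)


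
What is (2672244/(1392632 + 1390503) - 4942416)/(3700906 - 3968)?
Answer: -982529162994/734934110045 ≈ -1.3369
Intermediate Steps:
(2672244/(1392632 + 1390503) - 4942416)/(3700906 - 3968) = (2672244/2783135 - 4942416)/3696938 = (2672244*(1/2783135) - 4942416)*(1/3696938) = (2672244/2783135 - 4942416)*(1/3696938) = -13755408281916/2783135*1/3696938 = -982529162994/734934110045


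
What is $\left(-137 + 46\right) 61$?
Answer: $-5551$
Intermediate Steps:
$\left(-137 + 46\right) 61 = \left(-91\right) 61 = -5551$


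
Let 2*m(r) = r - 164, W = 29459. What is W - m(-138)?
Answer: 29610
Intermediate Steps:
m(r) = -82 + r/2 (m(r) = (r - 164)/2 = (-164 + r)/2 = -82 + r/2)
W - m(-138) = 29459 - (-82 + (1/2)*(-138)) = 29459 - (-82 - 69) = 29459 - 1*(-151) = 29459 + 151 = 29610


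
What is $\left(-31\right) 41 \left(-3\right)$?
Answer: $3813$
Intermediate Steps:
$\left(-31\right) 41 \left(-3\right) = \left(-1271\right) \left(-3\right) = 3813$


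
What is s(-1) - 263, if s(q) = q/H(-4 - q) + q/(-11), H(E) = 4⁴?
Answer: -740363/2816 ≈ -262.91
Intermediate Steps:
H(E) = 256
s(q) = -245*q/2816 (s(q) = q/256 + q/(-11) = q*(1/256) + q*(-1/11) = q/256 - q/11 = -245*q/2816)
s(-1) - 263 = -245/2816*(-1) - 263 = 245/2816 - 263 = -740363/2816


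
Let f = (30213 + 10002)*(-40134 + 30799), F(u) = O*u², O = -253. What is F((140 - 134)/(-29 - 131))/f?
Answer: 759/800868320000 ≈ 9.4772e-10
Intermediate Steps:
F(u) = -253*u²
f = -375407025 (f = 40215*(-9335) = -375407025)
F((140 - 134)/(-29 - 131))/f = -253*(140 - 134)²/(-29 - 131)²/(-375407025) = -253*(6/(-160))²*(-1/375407025) = -253*(6*(-1/160))²*(-1/375407025) = -253*(-3/80)²*(-1/375407025) = -253*9/6400*(-1/375407025) = -2277/6400*(-1/375407025) = 759/800868320000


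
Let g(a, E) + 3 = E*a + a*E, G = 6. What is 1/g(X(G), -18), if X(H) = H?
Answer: -1/219 ≈ -0.0045662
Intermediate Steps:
g(a, E) = -3 + 2*E*a (g(a, E) = -3 + (E*a + a*E) = -3 + (E*a + E*a) = -3 + 2*E*a)
1/g(X(G), -18) = 1/(-3 + 2*(-18)*6) = 1/(-3 - 216) = 1/(-219) = -1/219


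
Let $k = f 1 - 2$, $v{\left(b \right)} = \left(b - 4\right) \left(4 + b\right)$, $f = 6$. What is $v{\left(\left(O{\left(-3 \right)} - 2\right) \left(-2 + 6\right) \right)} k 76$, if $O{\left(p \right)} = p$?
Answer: $116736$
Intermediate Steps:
$v{\left(b \right)} = \left(-4 + b\right) \left(4 + b\right)$
$k = 4$ ($k = 6 \cdot 1 - 2 = 6 - 2 = 4$)
$v{\left(\left(O{\left(-3 \right)} - 2\right) \left(-2 + 6\right) \right)} k 76 = \left(-16 + \left(\left(-3 - 2\right) \left(-2 + 6\right)\right)^{2}\right) 4 \cdot 76 = \left(-16 + \left(\left(-5\right) 4\right)^{2}\right) 4 \cdot 76 = \left(-16 + \left(-20\right)^{2}\right) 4 \cdot 76 = \left(-16 + 400\right) 4 \cdot 76 = 384 \cdot 4 \cdot 76 = 1536 \cdot 76 = 116736$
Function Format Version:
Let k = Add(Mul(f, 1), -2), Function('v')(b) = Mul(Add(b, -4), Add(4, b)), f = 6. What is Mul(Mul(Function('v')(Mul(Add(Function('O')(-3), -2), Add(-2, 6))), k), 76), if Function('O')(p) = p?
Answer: 116736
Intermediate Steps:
Function('v')(b) = Mul(Add(-4, b), Add(4, b))
k = 4 (k = Add(Mul(6, 1), -2) = Add(6, -2) = 4)
Mul(Mul(Function('v')(Mul(Add(Function('O')(-3), -2), Add(-2, 6))), k), 76) = Mul(Mul(Add(-16, Pow(Mul(Add(-3, -2), Add(-2, 6)), 2)), 4), 76) = Mul(Mul(Add(-16, Pow(Mul(-5, 4), 2)), 4), 76) = Mul(Mul(Add(-16, Pow(-20, 2)), 4), 76) = Mul(Mul(Add(-16, 400), 4), 76) = Mul(Mul(384, 4), 76) = Mul(1536, 76) = 116736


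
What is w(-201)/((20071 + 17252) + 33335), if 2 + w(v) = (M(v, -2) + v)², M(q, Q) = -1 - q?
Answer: -1/70658 ≈ -1.4153e-5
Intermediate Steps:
w(v) = -1 (w(v) = -2 + ((-1 - v) + v)² = -2 + (-1)² = -2 + 1 = -1)
w(-201)/((20071 + 17252) + 33335) = -1/((20071 + 17252) + 33335) = -1/(37323 + 33335) = -1/70658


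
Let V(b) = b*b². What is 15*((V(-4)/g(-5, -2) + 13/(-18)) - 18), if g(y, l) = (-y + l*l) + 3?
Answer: -2165/6 ≈ -360.83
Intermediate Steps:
V(b) = b³
g(y, l) = 3 + l² - y (g(y, l) = (-y + l²) + 3 = (l² - y) + 3 = 3 + l² - y)
15*((V(-4)/g(-5, -2) + 13/(-18)) - 18) = 15*(((-4)³/(3 + (-2)² - 1*(-5)) + 13/(-18)) - 18) = 15*((-64/(3 + 4 + 5) + 13*(-1/18)) - 18) = 15*((-64/12 - 13/18) - 18) = 15*((-64*1/12 - 13/18) - 18) = 15*((-16/3 - 13/18) - 18) = 15*(-109/18 - 18) = 15*(-433/18) = -2165/6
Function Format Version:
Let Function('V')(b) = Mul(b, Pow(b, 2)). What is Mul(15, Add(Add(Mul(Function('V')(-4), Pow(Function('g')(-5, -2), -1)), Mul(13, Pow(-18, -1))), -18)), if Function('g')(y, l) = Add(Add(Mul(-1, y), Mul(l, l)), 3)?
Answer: Rational(-2165, 6) ≈ -360.83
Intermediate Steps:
Function('V')(b) = Pow(b, 3)
Function('g')(y, l) = Add(3, Pow(l, 2), Mul(-1, y)) (Function('g')(y, l) = Add(Add(Mul(-1, y), Pow(l, 2)), 3) = Add(Add(Pow(l, 2), Mul(-1, y)), 3) = Add(3, Pow(l, 2), Mul(-1, y)))
Mul(15, Add(Add(Mul(Function('V')(-4), Pow(Function('g')(-5, -2), -1)), Mul(13, Pow(-18, -1))), -18)) = Mul(15, Add(Add(Mul(Pow(-4, 3), Pow(Add(3, Pow(-2, 2), Mul(-1, -5)), -1)), Mul(13, Pow(-18, -1))), -18)) = Mul(15, Add(Add(Mul(-64, Pow(Add(3, 4, 5), -1)), Mul(13, Rational(-1, 18))), -18)) = Mul(15, Add(Add(Mul(-64, Pow(12, -1)), Rational(-13, 18)), -18)) = Mul(15, Add(Add(Mul(-64, Rational(1, 12)), Rational(-13, 18)), -18)) = Mul(15, Add(Add(Rational(-16, 3), Rational(-13, 18)), -18)) = Mul(15, Add(Rational(-109, 18), -18)) = Mul(15, Rational(-433, 18)) = Rational(-2165, 6)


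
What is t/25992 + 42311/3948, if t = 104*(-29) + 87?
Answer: 90681985/8551368 ≈ 10.604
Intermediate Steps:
t = -2929 (t = -3016 + 87 = -2929)
t/25992 + 42311/3948 = -2929/25992 + 42311/3948 = 90681985/8551368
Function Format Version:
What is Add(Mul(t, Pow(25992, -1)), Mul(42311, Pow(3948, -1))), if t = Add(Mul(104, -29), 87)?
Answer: Rational(90681985, 8551368) ≈ 10.604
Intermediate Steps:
t = -2929 (t = Add(-3016, 87) = -2929)
Add(Mul(t, Pow(25992, -1)), Mul(42311, Pow(3948, -1))) = Add(Mul(-2929, Pow(25992, -1)), Mul(42311, Pow(3948, -1))) = Add(Mul(-2929, Rational(1, 25992)), Mul(42311, Rational(1, 3948))) = Add(Rational(-2929, 25992), Rational(42311, 3948)) = Rational(90681985, 8551368)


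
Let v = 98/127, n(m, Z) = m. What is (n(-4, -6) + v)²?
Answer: 168100/16129 ≈ 10.422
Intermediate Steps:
v = 98/127 (v = 98*(1/127) = 98/127 ≈ 0.77165)
(n(-4, -6) + v)² = (-4 + 98/127)² = (-410/127)² = 168100/16129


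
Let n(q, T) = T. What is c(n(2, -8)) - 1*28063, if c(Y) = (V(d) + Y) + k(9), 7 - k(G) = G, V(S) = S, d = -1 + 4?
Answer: -28070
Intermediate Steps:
d = 3
k(G) = 7 - G
c(Y) = 1 + Y (c(Y) = (3 + Y) + (7 - 1*9) = (3 + Y) + (7 - 9) = (3 + Y) - 2 = 1 + Y)
c(n(2, -8)) - 1*28063 = (1 - 8) - 1*28063 = -7 - 28063 = -28070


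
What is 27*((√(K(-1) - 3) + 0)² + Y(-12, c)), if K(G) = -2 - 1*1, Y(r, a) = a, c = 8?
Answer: 54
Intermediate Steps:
K(G) = -3 (K(G) = -2 - 1 = -3)
27*((√(K(-1) - 3) + 0)² + Y(-12, c)) = 27*((√(-3 - 3) + 0)² + 8) = 27*((√(-6) + 0)² + 8) = 27*((I*√6 + 0)² + 8) = 27*((I*√6)² + 8) = 27*(-6 + 8) = 27*2 = 54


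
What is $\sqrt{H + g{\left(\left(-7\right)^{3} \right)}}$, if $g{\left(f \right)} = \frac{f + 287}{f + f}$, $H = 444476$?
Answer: $\frac{8 \sqrt{340302}}{7} \approx 666.69$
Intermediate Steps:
$g{\left(f \right)} = \frac{287 + f}{2 f}$
$\sqrt{H + g{\left(\left(-7\right)^{3} \right)}} = \sqrt{444476 + \frac{287 + \left(-7\right)^{3}}{2 \left(-7\right)^{3}}} = \sqrt{444476 + \frac{287 - 343}{2 \left(-343\right)}} = \sqrt{444476 + \frac{1}{2} \left(- \frac{1}{343}\right) \left(-56\right)} = \sqrt{444476 + \frac{4}{49}} = \sqrt{\frac{21779328}{49}} = \frac{8 \sqrt{340302}}{7}$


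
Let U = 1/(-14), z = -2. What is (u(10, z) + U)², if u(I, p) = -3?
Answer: 1849/196 ≈ 9.4337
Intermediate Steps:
U = -1/14 ≈ -0.071429
(u(10, z) + U)² = (-3 - 1/14)² = (-43/14)² = 1849/196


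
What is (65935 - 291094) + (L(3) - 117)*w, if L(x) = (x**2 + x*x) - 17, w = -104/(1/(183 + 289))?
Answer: 5469049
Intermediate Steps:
w = -49088 (w = -104/(1/472) = -104/1/472 = -104*472 = -49088)
L(x) = -17 + 2*x**2 (L(x) = (x**2 + x**2) - 17 = 2*x**2 - 17 = -17 + 2*x**2)
(65935 - 291094) + (L(3) - 117)*w = (65935 - 291094) + ((-17 + 2*3**2) - 117)*(-49088) = -225159 + ((-17 + 2*9) - 117)*(-49088) = -225159 + ((-17 + 18) - 117)*(-49088) = -225159 + (1 - 117)*(-49088) = -225159 - 116*(-49088) = -225159 + 5694208 = 5469049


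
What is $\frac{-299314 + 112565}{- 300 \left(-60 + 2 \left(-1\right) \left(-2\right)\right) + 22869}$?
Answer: $- \frac{186749}{39669} \approx -4.7077$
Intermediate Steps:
$\frac{-299314 + 112565}{- 300 \left(-60 + 2 \left(-1\right) \left(-2\right)\right) + 22869} = - \frac{186749}{- 300 \left(-60 - -4\right) + 22869} = - \frac{186749}{- 300 \left(-60 + 4\right) + 22869} = - \frac{186749}{\left(-300\right) \left(-56\right) + 22869} = - \frac{186749}{16800 + 22869} = - \frac{186749}{39669}$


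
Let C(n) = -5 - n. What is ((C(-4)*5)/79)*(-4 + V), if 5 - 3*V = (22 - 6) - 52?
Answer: -145/237 ≈ -0.61181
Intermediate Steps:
V = 41/3 (V = 5/3 - ((22 - 6) - 52)/3 = 5/3 - (16 - 52)/3 = 5/3 - ⅓*(-36) = 5/3 + 12 = 41/3 ≈ 13.667)
((C(-4)*5)/79)*(-4 + V) = (((-5 - 1*(-4))*5)/79)*(-4 + 41/3) = (((-5 + 4)*5)*(1/79))*(29/3) = (-1*5*(1/79))*(29/3) = -5*1/79*(29/3) = -5/79*29/3 = -145/237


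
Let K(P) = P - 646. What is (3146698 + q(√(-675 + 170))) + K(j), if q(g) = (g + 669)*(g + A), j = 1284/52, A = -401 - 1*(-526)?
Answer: 41979557/13 + 794*I*√505 ≈ 3.2292e+6 + 17843.0*I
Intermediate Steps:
A = 125 (A = -401 + 526 = 125)
j = 321/13 (j = 1284*(1/52) = 321/13 ≈ 24.692)
q(g) = (125 + g)*(669 + g) (q(g) = (g + 669)*(g + 125) = (669 + g)*(125 + g) = (125 + g)*(669 + g))
K(P) = -646 + P
(3146698 + q(√(-675 + 170))) + K(j) = (3146698 + (83625 + (√(-675 + 170))² + 794*√(-675 + 170))) + (-646 + 321/13) = (3146698 + (83625 + (√(-505))² + 794*√(-505))) - 8077/13 = (3146698 + (83625 + (I*√505)² + 794*(I*√505))) - 8077/13 = (3146698 + (83625 - 505 + 794*I*√505)) - 8077/13 = (3146698 + (83120 + 794*I*√505)) - 8077/13 = (3229818 + 794*I*√505) - 8077/13 = 41979557/13 + 794*I*√505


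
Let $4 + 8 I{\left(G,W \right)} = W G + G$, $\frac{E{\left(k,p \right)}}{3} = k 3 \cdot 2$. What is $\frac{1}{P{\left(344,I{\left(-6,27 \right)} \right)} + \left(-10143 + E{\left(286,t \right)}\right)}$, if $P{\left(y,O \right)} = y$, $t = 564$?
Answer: $- \frac{1}{4651} \approx -0.00021501$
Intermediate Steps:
$E{\left(k,p \right)} = 18 k$ ($E{\left(k,p \right)} = 3 k 3 \cdot 2 = 3 \cdot 3 k 2 = 3 \cdot 6 k = 18 k$)
$I{\left(G,W \right)} = - \frac{1}{2} + \frac{G}{8} + \frac{G W}{8}$ ($I{\left(G,W \right)} = - \frac{1}{2} + \frac{W G + G}{8} = - \frac{1}{2} + \frac{G W + G}{8} = - \frac{1}{2} + \frac{G + G W}{8} = - \frac{1}{2} + \left(\frac{G}{8} + \frac{G W}{8}\right) = - \frac{1}{2} + \frac{G}{8} + \frac{G W}{8}$)
$\frac{1}{P{\left(344,I{\left(-6,27 \right)} \right)} + \left(-10143 + E{\left(286,t \right)}\right)} = \frac{1}{344 + \left(-10143 + 18 \cdot 286\right)} = \frac{1}{344 + \left(-10143 + 5148\right)} = \frac{1}{344 - 4995} = \frac{1}{-4651} = - \frac{1}{4651}$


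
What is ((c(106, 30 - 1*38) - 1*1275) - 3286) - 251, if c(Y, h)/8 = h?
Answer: -4876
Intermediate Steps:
c(Y, h) = 8*h
((c(106, 30 - 1*38) - 1*1275) - 3286) - 251 = ((8*(30 - 1*38) - 1*1275) - 3286) - 251 = ((8*(30 - 38) - 1275) - 3286) - 251 = ((8*(-8) - 1275) - 3286) - 251 = ((-64 - 1275) - 3286) - 251 = (-1339 - 3286) - 251 = -4625 - 251 = -4876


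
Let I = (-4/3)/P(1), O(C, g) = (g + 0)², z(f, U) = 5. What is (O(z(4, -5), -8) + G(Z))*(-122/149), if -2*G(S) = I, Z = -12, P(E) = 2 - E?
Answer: -23668/447 ≈ -52.949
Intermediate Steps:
O(C, g) = g²
I = -4/3 (I = (-4/3)/(2 - 1*1) = (-4*⅓)/(2 - 1) = -4/3/1 = -4/3*1 = -4/3 ≈ -1.3333)
G(S) = ⅔ (G(S) = -½*(-4/3) = ⅔)
(O(z(4, -5), -8) + G(Z))*(-122/149) = ((-8)² + ⅔)*(-122/149) = (64 + ⅔)*(-122*1/149) = (194/3)*(-122/149) = -23668/447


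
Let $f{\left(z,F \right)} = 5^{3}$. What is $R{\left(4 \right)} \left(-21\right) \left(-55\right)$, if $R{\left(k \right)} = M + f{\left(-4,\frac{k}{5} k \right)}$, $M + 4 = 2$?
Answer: $142065$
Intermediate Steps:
$M = -2$ ($M = -4 + 2 = -2$)
$f{\left(z,F \right)} = 125$
$R{\left(k \right)} = 123$ ($R{\left(k \right)} = -2 + 125 = 123$)
$R{\left(4 \right)} \left(-21\right) \left(-55\right) = 123 \left(-21\right) \left(-55\right) = \left(-2583\right) \left(-55\right) = 142065$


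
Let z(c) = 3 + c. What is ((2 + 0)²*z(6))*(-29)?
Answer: -1044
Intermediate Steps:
((2 + 0)²*z(6))*(-29) = ((2 + 0)²*(3 + 6))*(-29) = (2²*9)*(-29) = (4*9)*(-29) = 36*(-29) = -1044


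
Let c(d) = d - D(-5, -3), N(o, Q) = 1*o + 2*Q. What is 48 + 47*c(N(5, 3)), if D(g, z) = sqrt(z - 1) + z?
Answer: 706 - 94*I ≈ 706.0 - 94.0*I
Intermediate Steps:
N(o, Q) = o + 2*Q
D(g, z) = z + sqrt(-1 + z) (D(g, z) = sqrt(-1 + z) + z = z + sqrt(-1 + z))
c(d) = 3 + d - 2*I (c(d) = d - (-3 + sqrt(-1 - 3)) = d - (-3 + sqrt(-4)) = d - (-3 + 2*I) = d + (3 - 2*I) = 3 + d - 2*I)
48 + 47*c(N(5, 3)) = 48 + 47*(3 + (5 + 2*3) - 2*I) = 48 + 47*(3 + (5 + 6) - 2*I) = 48 + 47*(3 + 11 - 2*I) = 48 + 47*(14 - 2*I) = 48 + (658 - 94*I) = 706 - 94*I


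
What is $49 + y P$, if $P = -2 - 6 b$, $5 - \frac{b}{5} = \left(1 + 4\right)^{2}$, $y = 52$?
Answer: $31145$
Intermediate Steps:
$b = -100$ ($b = 25 - 5 \left(1 + 4\right)^{2} = 25 - 5 \cdot 5^{2} = 25 - 125 = -100$)
$P = 598$ ($P = -2 - -600 = -2 + 600 = 598$)
$49 + y P = 49 + 52 \cdot 598 = 49 + 31096 = 31145$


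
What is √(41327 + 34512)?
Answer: √75839 ≈ 275.39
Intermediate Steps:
√(41327 + 34512) = √75839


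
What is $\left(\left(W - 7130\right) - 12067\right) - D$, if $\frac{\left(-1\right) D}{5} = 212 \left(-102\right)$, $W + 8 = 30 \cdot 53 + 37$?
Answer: $-125698$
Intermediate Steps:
$W = 1619$ ($W = -8 + \left(30 \cdot 53 + 37\right) = -8 + \left(1590 + 37\right) = -8 + 1627 = 1619$)
$D = 108120$ ($D = - 5 \cdot 212 \left(-102\right) = \left(-5\right) \left(-21624\right) = 108120$)
$\left(\left(W - 7130\right) - 12067\right) - D = \left(\left(1619 - 7130\right) - 12067\right) - 108120 = \left(-5511 - 12067\right) - 108120 = -17578 - 108120 = -125698$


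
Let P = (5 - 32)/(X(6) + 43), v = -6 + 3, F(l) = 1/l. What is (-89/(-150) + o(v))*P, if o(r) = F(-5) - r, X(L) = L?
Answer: -4581/2450 ≈ -1.8698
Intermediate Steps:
v = -3
o(r) = -1/5 - r (o(r) = 1/(-5) - r = -1/5 - r)
P = -27/49 (P = (5 - 32)/(6 + 43) = -27/49 ≈ -0.55102)
(-89/(-150) + o(v))*P = (-89/(-150) + (-1/5 - 1*(-3)))*(-27/49) = (-89*(-1/150) + (-1/5 + 3))*(-27/49) = (89/150 + 14/5)*(-27/49) = (509/150)*(-27/49) = -4581/2450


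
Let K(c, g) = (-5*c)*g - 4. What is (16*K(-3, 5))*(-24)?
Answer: -27264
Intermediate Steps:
K(c, g) = -4 - 5*c*g (K(c, g) = -5*c*g - 4 = -4 - 5*c*g)
(16*K(-3, 5))*(-24) = (16*(-4 - 5*(-3)*5))*(-24) = (16*(-4 + 75))*(-24) = (16*71)*(-24) = 1136*(-24) = -27264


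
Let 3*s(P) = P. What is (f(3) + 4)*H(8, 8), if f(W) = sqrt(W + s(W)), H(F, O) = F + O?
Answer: 96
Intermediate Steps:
s(P) = P/3
f(W) = 2*sqrt(3)*sqrt(W)/3 (f(W) = sqrt(W + W/3) = sqrt(4*W/3) = 2*sqrt(3)*sqrt(W)/3)
(f(3) + 4)*H(8, 8) = (2*sqrt(3)*sqrt(3)/3 + 4)*(8 + 8) = (2 + 4)*16 = 6*16 = 96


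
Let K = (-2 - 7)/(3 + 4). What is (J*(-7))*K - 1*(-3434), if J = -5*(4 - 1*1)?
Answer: 3299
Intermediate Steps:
J = -15 (J = -5*(4 - 1) = -5*3 = -15)
K = -9/7 ≈ -1.2857
(J*(-7))*K - 1*(-3434) = -15*(-7)*(-9/7) - 1*(-3434) = 105*(-9/7) + 3434 = -135 + 3434 = 3299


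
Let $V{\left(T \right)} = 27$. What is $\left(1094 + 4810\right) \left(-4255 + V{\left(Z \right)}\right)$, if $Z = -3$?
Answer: $-24962112$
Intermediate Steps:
$\left(1094 + 4810\right) \left(-4255 + V{\left(Z \right)}\right) = \left(1094 + 4810\right) \left(-4255 + 27\right) = 5904 \left(-4228\right) = -24962112$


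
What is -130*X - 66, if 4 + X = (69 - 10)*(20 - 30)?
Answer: 77154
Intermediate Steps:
X = -594 (X = -4 + (69 - 10)*(20 - 30) = -4 + 59*(-10) = -4 - 590 = -594)
-130*X - 66 = -130*(-594) - 66 = 77220 - 66 = 77154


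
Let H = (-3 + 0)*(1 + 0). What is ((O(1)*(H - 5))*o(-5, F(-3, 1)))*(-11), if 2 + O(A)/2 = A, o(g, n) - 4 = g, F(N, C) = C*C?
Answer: 176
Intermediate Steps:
F(N, C) = C**2
o(g, n) = 4 + g
H = -3 (H = -3*1 = -3)
O(A) = -4 + 2*A
((O(1)*(H - 5))*o(-5, F(-3, 1)))*(-11) = (((-4 + 2*1)*(-3 - 5))*(4 - 5))*(-11) = (((-4 + 2)*(-8))*(-1))*(-11) = (-2*(-8)*(-1))*(-11) = (16*(-1))*(-11) = -16*(-11) = 176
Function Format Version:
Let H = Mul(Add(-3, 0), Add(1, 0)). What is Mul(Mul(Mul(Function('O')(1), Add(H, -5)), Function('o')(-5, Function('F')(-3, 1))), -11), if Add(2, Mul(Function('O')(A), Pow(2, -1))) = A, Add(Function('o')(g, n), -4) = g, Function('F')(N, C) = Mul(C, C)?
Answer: 176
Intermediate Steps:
Function('F')(N, C) = Pow(C, 2)
Function('o')(g, n) = Add(4, g)
H = -3 (H = Mul(-3, 1) = -3)
Function('O')(A) = Add(-4, Mul(2, A))
Mul(Mul(Mul(Function('O')(1), Add(H, -5)), Function('o')(-5, Function('F')(-3, 1))), -11) = Mul(Mul(Mul(Add(-4, Mul(2, 1)), Add(-3, -5)), Add(4, -5)), -11) = Mul(Mul(Mul(Add(-4, 2), -8), -1), -11) = Mul(Mul(Mul(-2, -8), -1), -11) = Mul(Mul(16, -1), -11) = Mul(-16, -11) = 176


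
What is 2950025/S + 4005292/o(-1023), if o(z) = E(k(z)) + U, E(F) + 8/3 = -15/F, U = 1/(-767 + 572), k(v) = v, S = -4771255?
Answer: -127073789039779985/84301396093 ≈ -1.5074e+6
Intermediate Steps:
U = -1/195 (U = 1/(-195) = -1/195 ≈ -0.0051282)
E(F) = -8/3 - 15/F
o(z) = -521/195 - 15/z (o(z) = (-8/3 - 15/z) - 1/195 = -521/195 - 15/z)
2950025/S + 4005292/o(-1023) = 2950025/(-4771255) + 4005292/(-521/195 - 15/(-1023)) = 2950025*(-1/4771255) + 4005292/(-521/195 - 15*(-1/1023)) = -590005/954251 + 4005292/(-521/195 + 5/341) = -590005/954251 + 4005292/(-176686/66495) = -590005/954251 + 4005292*(-66495/176686) = -590005/954251 - 133165945770/88343 = -127073789039779985/84301396093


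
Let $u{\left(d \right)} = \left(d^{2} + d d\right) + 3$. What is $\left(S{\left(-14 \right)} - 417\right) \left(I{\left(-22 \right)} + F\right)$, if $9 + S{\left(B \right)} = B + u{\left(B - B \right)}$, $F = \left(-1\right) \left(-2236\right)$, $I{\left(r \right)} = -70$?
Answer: $-946542$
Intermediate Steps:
$F = 2236$
$u{\left(d \right)} = 3 + 2 d^{2}$ ($u{\left(d \right)} = \left(d^{2} + d^{2}\right) + 3 = 2 d^{2} + 3 = 3 + 2 d^{2}$)
$S{\left(B \right)} = -6 + B$ ($S{\left(B \right)} = -9 + \left(B + \left(3 + 2 \left(B - B\right)^{2}\right)\right) = -9 + \left(B + \left(3 + 2 \cdot 0^{2}\right)\right) = -9 + \left(B + \left(3 + 2 \cdot 0\right)\right) = -9 + \left(B + \left(3 + 0\right)\right) = -9 + \left(B + 3\right) = -9 + \left(3 + B\right) = -6 + B$)
$\left(S{\left(-14 \right)} - 417\right) \left(I{\left(-22 \right)} + F\right) = \left(\left(-6 - 14\right) - 417\right) \left(-70 + 2236\right) = \left(-20 - 417\right) 2166 = \left(-437\right) 2166 = -946542$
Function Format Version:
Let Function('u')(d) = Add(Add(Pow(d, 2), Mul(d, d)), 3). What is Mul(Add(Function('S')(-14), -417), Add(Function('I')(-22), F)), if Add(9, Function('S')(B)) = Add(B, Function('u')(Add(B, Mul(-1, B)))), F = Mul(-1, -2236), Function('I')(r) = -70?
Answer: -946542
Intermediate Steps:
F = 2236
Function('u')(d) = Add(3, Mul(2, Pow(d, 2))) (Function('u')(d) = Add(Add(Pow(d, 2), Pow(d, 2)), 3) = Add(Mul(2, Pow(d, 2)), 3) = Add(3, Mul(2, Pow(d, 2))))
Function('S')(B) = Add(-6, B) (Function('S')(B) = Add(-9, Add(B, Add(3, Mul(2, Pow(Add(B, Mul(-1, B)), 2))))) = Add(-9, Add(B, Add(3, Mul(2, Pow(0, 2))))) = Add(-9, Add(B, Add(3, Mul(2, 0)))) = Add(-9, Add(B, Add(3, 0))) = Add(-9, Add(B, 3)) = Add(-9, Add(3, B)) = Add(-6, B))
Mul(Add(Function('S')(-14), -417), Add(Function('I')(-22), F)) = Mul(Add(Add(-6, -14), -417), Add(-70, 2236)) = Mul(Add(-20, -417), 2166) = Mul(-437, 2166) = -946542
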